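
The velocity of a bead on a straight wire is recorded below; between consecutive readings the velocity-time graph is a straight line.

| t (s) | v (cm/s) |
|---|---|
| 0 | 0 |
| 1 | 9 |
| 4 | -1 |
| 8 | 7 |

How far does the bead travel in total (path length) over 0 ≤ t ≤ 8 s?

Total distance travelled is ∫|v| dt — sum the magnitudes of each area piece.
0–1 s: |½(0 + 9)(1)| = 4.5 cm
1–4 s: v = 0 at t = 3.7 s; triangle areas 12.15 + 0.15 = 12.3 cm
4–8 s: v = 0 at t = 4.5 s; triangle areas 0.25 + 12.25 = 12.5 cm
Total distance = 29.3 cm

29.3 cm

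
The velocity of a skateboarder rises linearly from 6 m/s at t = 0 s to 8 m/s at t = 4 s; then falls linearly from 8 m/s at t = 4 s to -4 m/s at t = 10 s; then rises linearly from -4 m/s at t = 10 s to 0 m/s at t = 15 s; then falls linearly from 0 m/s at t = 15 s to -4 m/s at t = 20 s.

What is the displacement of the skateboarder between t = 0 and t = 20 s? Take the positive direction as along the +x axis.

Net displacement equals the area under the velocity-time graph (areas below the axis count negative).
0–4 s: ½(6 + 8)(4) = 28 m
4–10 s: ½(8 + -4)(6) = 12 m
10–15 s: ½(-4 + 0)(5) = -10 m
15–20 s: ½(0 + -4)(5) = -10 m
Net displacement = 20 m

20 m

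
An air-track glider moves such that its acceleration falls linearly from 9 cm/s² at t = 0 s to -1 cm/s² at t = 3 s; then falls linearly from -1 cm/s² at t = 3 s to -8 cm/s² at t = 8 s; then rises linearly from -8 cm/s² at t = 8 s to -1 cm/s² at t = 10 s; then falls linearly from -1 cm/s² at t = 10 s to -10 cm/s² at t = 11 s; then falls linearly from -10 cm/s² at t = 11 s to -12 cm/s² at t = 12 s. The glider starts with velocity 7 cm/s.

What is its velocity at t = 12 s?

-29 cm/s

Δv equals the area under the a-t graph; then v = v₀ + Δv.
0–3 s: ½(9 + -1)(3) = 12 cm/s
3–8 s: ½(-1 + -8)(5) = -22.5 cm/s
8–10 s: ½(-8 + -1)(2) = -9 cm/s
10–11 s: ½(-1 + -10)(1) = -5.5 cm/s
11–12 s: ½(-10 + -12)(1) = -11 cm/s
Δv = -36 cm/s, so v(12) = 7 + (-36) = -29 cm/s.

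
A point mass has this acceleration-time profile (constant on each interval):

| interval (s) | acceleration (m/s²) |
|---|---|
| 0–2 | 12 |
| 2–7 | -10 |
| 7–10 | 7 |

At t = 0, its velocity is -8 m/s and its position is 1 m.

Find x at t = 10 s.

-106.5 m

On each constant-a segment, Δv = aΔt and Δx = v₀Δt + ½aΔt²; chain segment to segment.
0–2 s: v starts -8 m/s; Δx = -8·2 + ½·12·2² = 8 m; v ends 16 m/s.
2–7 s: v starts 16 m/s; Δx = 16·5 + ½·-10·5² = -45 m; v ends -34 m/s.
7–10 s: v starts -34 m/s; Δx = -34·3 + ½·7·3² = -70.5 m; v ends -13 m/s.
x(10) = 1 + Σ Δx = -106.5 m.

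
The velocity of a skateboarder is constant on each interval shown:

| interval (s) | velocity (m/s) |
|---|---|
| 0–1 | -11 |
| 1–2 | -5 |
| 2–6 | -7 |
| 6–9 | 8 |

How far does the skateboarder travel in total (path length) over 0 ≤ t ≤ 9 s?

Total distance travelled is ∫|v| dt — sum the magnitudes of each area piece.
0–1 s: |-11| × 1 = 11 m
1–2 s: |-5| × 1 = 5 m
2–6 s: |-7| × 4 = 28 m
6–9 s: |8| × 3 = 24 m
Total distance = 68 m

68 m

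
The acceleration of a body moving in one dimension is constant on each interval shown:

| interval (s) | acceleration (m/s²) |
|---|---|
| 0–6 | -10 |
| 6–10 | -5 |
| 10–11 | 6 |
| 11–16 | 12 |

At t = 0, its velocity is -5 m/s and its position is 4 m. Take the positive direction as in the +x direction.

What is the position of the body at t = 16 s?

-833 m

On each constant-a segment, Δv = aΔt and Δx = v₀Δt + ½aΔt²; chain segment to segment.
0–6 s: v starts -5 m/s; Δx = -5·6 + ½·-10·6² = -210 m; v ends -65 m/s.
6–10 s: v starts -65 m/s; Δx = -65·4 + ½·-5·4² = -300 m; v ends -85 m/s.
10–11 s: v starts -85 m/s; Δx = -85·1 + ½·6·1² = -82 m; v ends -79 m/s.
11–16 s: v starts -79 m/s; Δx = -79·5 + ½·12·5² = -245 m; v ends -19 m/s.
x(16) = 4 + Σ Δx = -833 m.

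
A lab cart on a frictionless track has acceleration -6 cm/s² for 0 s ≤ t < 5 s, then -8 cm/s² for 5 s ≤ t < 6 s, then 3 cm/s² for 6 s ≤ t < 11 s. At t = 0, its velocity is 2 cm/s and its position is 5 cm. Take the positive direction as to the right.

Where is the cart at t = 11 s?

-234.5 cm

On each constant-a segment, Δv = aΔt and Δx = v₀Δt + ½aΔt²; chain segment to segment.
0–5 s: v starts 2 cm/s; Δx = 2·5 + ½·-6·5² = -65 cm; v ends -28 cm/s.
5–6 s: v starts -28 cm/s; Δx = -28·1 + ½·-8·1² = -32 cm; v ends -36 cm/s.
6–11 s: v starts -36 cm/s; Δx = -36·5 + ½·3·5² = -142.5 cm; v ends -21 cm/s.
x(11) = 5 + Σ Δx = -234.5 cm.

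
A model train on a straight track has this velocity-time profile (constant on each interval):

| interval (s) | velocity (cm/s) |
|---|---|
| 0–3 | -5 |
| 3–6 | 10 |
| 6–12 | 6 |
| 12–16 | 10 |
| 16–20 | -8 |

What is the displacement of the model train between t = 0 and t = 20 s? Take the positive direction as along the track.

59 cm

Net displacement equals the area under the velocity-time graph (areas below the axis count negative).
0–3 s: -5 × 3 = -15 cm
3–6 s: 10 × 3 = 30 cm
6–12 s: 6 × 6 = 36 cm
12–16 s: 10 × 4 = 40 cm
16–20 s: -8 × 4 = -32 cm
Net displacement = 59 cm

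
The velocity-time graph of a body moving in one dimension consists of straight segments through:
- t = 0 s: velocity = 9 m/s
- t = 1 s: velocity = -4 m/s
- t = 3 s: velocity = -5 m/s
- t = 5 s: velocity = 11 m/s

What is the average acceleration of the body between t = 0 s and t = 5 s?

Average acceleration = Δv/Δt = (11 − 9)/(5 − 0) = 0.4 m/s².

0.4 m/s²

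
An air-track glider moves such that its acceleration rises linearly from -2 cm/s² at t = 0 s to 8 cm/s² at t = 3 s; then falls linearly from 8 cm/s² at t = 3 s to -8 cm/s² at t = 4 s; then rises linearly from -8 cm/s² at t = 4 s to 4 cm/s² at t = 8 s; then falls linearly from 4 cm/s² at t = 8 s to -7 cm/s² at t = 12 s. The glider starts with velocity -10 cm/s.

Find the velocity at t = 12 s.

-15 cm/s

Δv equals the area under the a-t graph; then v = v₀ + Δv.
0–3 s: ½(-2 + 8)(3) = 9 cm/s
3–4 s: ½(8 + -8)(1) = 0 cm/s
4–8 s: ½(-8 + 4)(4) = -8 cm/s
8–12 s: ½(4 + -7)(4) = -6 cm/s
Δv = -5 cm/s, so v(12) = -10 + (-5) = -15 cm/s.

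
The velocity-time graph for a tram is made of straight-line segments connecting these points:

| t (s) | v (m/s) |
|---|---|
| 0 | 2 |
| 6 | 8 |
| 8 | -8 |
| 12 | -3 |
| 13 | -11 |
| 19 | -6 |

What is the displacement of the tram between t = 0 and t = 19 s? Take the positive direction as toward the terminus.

Displacement is the signed area under the v-t curve.
0–6 s: ½(2 + 8)(6) = 30 m
6–8 s: ½(8 + -8)(2) = 0 m
8–12 s: ½(-8 + -3)(4) = -22 m
12–13 s: ½(-3 + -11)(1) = -7 m
13–19 s: ½(-11 + -6)(6) = -51 m
Net displacement = -50 m

-50 m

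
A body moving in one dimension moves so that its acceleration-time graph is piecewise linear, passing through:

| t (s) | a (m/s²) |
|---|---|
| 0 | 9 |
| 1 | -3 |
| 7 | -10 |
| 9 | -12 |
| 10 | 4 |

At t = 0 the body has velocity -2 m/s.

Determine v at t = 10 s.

-64 m/s

Δv equals the area under the a-t graph; then v = v₀ + Δv.
0–1 s: ½(9 + -3)(1) = 3 m/s
1–7 s: ½(-3 + -10)(6) = -39 m/s
7–9 s: ½(-10 + -12)(2) = -22 m/s
9–10 s: ½(-12 + 4)(1) = -4 m/s
Δv = -62 m/s, so v(10) = -2 + (-62) = -64 m/s.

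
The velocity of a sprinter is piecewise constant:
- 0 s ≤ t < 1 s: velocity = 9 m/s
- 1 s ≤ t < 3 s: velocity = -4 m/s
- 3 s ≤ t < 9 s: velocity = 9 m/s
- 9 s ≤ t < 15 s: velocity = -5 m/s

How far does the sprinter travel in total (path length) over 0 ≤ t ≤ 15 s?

Total distance travelled is ∫|v| dt — sum the magnitudes of each area piece.
0–1 s: |9| × 1 = 9 m
1–3 s: |-4| × 2 = 8 m
3–9 s: |9| × 6 = 54 m
9–15 s: |-5| × 6 = 30 m
Total distance = 101 m

101 m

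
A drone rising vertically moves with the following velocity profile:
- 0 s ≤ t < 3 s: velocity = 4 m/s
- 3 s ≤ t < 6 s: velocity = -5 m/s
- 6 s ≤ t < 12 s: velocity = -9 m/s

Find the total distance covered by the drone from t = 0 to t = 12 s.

81 m

Total distance travelled is ∫|v| dt — sum the magnitudes of each area piece.
0–3 s: |4| × 3 = 12 m
3–6 s: |-5| × 3 = 15 m
6–12 s: |-9| × 6 = 54 m
Total distance = 81 m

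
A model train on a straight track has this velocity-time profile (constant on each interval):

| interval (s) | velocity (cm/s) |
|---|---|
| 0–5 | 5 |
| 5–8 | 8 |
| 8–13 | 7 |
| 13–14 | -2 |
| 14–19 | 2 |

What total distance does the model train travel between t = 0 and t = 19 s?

96 cm

Total distance travelled is ∫|v| dt — sum the magnitudes of each area piece.
0–5 s: |5| × 5 = 25 cm
5–8 s: |8| × 3 = 24 cm
8–13 s: |7| × 5 = 35 cm
13–14 s: |-2| × 1 = 2 cm
14–19 s: |2| × 5 = 10 cm
Total distance = 96 cm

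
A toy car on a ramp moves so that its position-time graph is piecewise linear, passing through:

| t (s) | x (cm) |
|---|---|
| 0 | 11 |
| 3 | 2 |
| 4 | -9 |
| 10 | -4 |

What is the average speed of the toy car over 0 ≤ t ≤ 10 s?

2.5 cm/s

Average speed = (total path length)/(elapsed time); on a piecewise-linear x-t graph the path length is Σ|Δx|.
0–3 s: |Δx| = |2 − 11| = 9 cm
3–4 s: |Δx| = |-9 − 2| = 11 cm
4–10 s: |Δx| = |-4 − -9| = 5 cm
Total path = 25 cm; average speed = 25/10 = 2.5 cm/s.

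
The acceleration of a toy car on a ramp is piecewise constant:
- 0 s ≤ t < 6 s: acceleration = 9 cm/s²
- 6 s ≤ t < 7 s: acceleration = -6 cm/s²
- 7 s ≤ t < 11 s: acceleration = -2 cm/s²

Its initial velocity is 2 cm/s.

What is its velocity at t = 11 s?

Δv equals the area under the a-t graph; then v = v₀ + Δv.
0–6 s: 9 × 6 = 54 cm/s
6–7 s: -6 × 1 = -6 cm/s
7–11 s: -2 × 4 = -8 cm/s
Δv = 40 cm/s, so v(11) = 2 + (40) = 42 cm/s.

42 cm/s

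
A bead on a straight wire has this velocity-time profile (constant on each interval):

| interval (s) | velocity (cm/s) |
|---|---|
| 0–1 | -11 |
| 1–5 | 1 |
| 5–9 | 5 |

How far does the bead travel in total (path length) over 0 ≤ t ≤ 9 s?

35 cm

Distance (not displacement) is the total path length: add the absolute areas under v-t.
0–1 s: |-11| × 1 = 11 cm
1–5 s: |1| × 4 = 4 cm
5–9 s: |5| × 4 = 20 cm
Total distance = 35 cm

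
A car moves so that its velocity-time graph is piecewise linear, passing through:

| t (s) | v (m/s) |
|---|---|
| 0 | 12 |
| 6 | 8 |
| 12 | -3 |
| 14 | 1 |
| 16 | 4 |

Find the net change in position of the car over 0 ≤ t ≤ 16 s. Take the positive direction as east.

78 m

Displacement is the signed area under the v-t curve.
0–6 s: ½(12 + 8)(6) = 60 m
6–12 s: ½(8 + -3)(6) = 15 m
12–14 s: ½(-3 + 1)(2) = -2 m
14–16 s: ½(1 + 4)(2) = 5 m
Net displacement = 78 m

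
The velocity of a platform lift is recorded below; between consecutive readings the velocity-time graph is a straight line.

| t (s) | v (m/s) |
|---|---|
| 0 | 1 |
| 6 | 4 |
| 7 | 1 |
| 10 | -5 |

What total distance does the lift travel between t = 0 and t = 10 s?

Distance (not displacement) is the total path length: add the absolute areas under v-t.
0–6 s: |½(1 + 4)(6)| = 15 m
6–7 s: |½(4 + 1)(1)| = 2.5 m
7–10 s: v = 0 at t = 7.5 s; triangle areas 0.25 + 6.25 = 6.5 m
Total distance = 24 m

24 m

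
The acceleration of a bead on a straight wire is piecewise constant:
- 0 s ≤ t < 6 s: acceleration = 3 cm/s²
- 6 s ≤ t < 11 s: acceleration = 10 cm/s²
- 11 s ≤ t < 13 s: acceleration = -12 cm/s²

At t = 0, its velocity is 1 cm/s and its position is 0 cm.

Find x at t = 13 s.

On each constant-a segment, Δv = aΔt and Δx = v₀Δt + ½aΔt²; chain segment to segment.
0–6 s: v starts 1 cm/s; Δx = 1·6 + ½·3·6² = 60 cm; v ends 19 cm/s.
6–11 s: v starts 19 cm/s; Δx = 19·5 + ½·10·5² = 220 cm; v ends 69 cm/s.
11–13 s: v starts 69 cm/s; Δx = 69·2 + ½·-12·2² = 114 cm; v ends 45 cm/s.
x(13) = 0 + Σ Δx = 394 cm.

394 cm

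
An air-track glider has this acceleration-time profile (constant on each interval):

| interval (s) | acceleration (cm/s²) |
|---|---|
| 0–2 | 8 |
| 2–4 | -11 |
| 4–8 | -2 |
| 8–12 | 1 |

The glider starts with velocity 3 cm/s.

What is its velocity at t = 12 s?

-7 cm/s

Δv equals the area under the a-t graph; then v = v₀ + Δv.
0–2 s: 8 × 2 = 16 cm/s
2–4 s: -11 × 2 = -22 cm/s
4–8 s: -2 × 4 = -8 cm/s
8–12 s: 1 × 4 = 4 cm/s
Δv = -10 cm/s, so v(12) = 3 + (-10) = -7 cm/s.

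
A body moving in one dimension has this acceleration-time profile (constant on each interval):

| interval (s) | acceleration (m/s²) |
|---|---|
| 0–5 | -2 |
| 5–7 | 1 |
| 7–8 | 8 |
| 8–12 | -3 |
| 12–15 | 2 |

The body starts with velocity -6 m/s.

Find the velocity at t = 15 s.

Δv equals the area under the a-t graph; then v = v₀ + Δv.
0–5 s: -2 × 5 = -10 m/s
5–7 s: 1 × 2 = 2 m/s
7–8 s: 8 × 1 = 8 m/s
8–12 s: -3 × 4 = -12 m/s
12–15 s: 2 × 3 = 6 m/s
Δv = -6 m/s, so v(15) = -6 + (-6) = -12 m/s.

-12 m/s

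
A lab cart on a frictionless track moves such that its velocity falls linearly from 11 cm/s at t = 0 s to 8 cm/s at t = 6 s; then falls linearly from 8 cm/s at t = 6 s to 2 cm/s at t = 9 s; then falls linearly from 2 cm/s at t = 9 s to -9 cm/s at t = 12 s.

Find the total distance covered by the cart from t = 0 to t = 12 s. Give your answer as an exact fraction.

1839/22 cm

Distance (not displacement) is the total path length: add the absolute areas under v-t.
0–6 s: |½(11 + 8)(6)| = 57 cm
6–9 s: |½(8 + 2)(3)| = 15 cm
9–12 s: v = 0 at t = 105/11 s; triangle areas 6/11 + 243/22 = 255/22 cm
Total distance = 1839/22 cm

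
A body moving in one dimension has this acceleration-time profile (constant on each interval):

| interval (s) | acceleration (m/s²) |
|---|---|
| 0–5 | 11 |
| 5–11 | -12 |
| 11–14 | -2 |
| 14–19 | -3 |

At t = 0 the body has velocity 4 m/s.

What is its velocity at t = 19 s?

Δv equals the area under the a-t graph; then v = v₀ + Δv.
0–5 s: 11 × 5 = 55 m/s
5–11 s: -12 × 6 = -72 m/s
11–14 s: -2 × 3 = -6 m/s
14–19 s: -3 × 5 = -15 m/s
Δv = -38 m/s, so v(19) = 4 + (-38) = -34 m/s.

-34 m/s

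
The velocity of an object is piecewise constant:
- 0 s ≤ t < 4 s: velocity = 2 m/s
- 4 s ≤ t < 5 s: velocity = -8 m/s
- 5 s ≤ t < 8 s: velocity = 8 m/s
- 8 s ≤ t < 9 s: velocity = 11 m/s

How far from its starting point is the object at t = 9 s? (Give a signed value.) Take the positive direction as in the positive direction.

35 m

Net displacement equals the area under the velocity-time graph (areas below the axis count negative).
0–4 s: 2 × 4 = 8 m
4–5 s: -8 × 1 = -8 m
5–8 s: 8 × 3 = 24 m
8–9 s: 11 × 1 = 11 m
Net displacement = 35 m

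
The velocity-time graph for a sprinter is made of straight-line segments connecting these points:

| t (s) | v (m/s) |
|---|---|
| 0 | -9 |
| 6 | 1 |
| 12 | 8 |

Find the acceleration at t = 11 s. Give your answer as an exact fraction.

7/6 m/s²

Acceleration is the slope of the v-t graph on 6–12 s: (8 − 1)/(12 − 6) = 7/6 m/s².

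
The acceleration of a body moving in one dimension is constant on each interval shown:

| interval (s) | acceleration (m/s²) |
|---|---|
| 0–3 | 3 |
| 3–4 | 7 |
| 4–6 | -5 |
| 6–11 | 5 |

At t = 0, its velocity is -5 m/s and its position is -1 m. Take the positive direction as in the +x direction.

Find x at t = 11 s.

On each constant-a segment, Δv = aΔt and Δx = v₀Δt + ½aΔt²; chain segment to segment.
0–3 s: v starts -5 m/s; Δx = -5·3 + ½·3·3² = -1.5 m; v ends 4 m/s.
3–4 s: v starts 4 m/s; Δx = 4·1 + ½·7·1² = 7.5 m; v ends 11 m/s.
4–6 s: v starts 11 m/s; Δx = 11·2 + ½·-5·2² = 12 m; v ends 1 m/s.
6–11 s: v starts 1 m/s; Δx = 1·5 + ½·5·5² = 67.5 m; v ends 26 m/s.
x(11) = -1 + Σ Δx = 84.5 m.

84.5 m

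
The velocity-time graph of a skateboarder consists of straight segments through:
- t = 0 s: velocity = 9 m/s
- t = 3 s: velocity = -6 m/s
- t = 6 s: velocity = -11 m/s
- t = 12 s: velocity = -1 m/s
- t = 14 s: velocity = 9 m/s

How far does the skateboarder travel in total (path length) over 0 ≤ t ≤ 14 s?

81.4 m

Total distance travelled is ∫|v| dt — sum the magnitudes of each area piece.
0–3 s: v = 0 at t = 1.8 s; triangle areas 8.1 + 3.6 = 11.7 m
3–6 s: |½(-6 + -11)(3)| = 25.5 m
6–12 s: |½(-11 + -1)(6)| = 36 m
12–14 s: v = 0 at t = 12.2 s; triangle areas 0.1 + 8.1 = 8.2 m
Total distance = 81.4 m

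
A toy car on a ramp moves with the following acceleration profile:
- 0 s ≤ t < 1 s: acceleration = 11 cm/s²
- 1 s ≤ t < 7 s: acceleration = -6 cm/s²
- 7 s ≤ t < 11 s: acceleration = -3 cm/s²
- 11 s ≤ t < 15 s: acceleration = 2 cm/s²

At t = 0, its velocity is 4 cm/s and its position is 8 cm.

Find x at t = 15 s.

On each constant-a segment, Δv = aΔt and Δx = v₀Δt + ½aΔt²; chain segment to segment.
0–1 s: v starts 4 cm/s; Δx = 4·1 + ½·11·1² = 9.5 cm; v ends 15 cm/s.
1–7 s: v starts 15 cm/s; Δx = 15·6 + ½·-6·6² = -18 cm; v ends -21 cm/s.
7–11 s: v starts -21 cm/s; Δx = -21·4 + ½·-3·4² = -108 cm; v ends -33 cm/s.
11–15 s: v starts -33 cm/s; Δx = -33·4 + ½·2·4² = -116 cm; v ends -25 cm/s.
x(15) = 8 + Σ Δx = -224.5 cm.

-224.5 cm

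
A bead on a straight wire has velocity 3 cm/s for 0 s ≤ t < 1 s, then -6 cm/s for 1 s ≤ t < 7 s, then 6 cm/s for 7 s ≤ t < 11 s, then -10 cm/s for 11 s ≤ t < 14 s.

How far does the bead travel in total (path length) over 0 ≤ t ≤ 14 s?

Distance (not displacement) is the total path length: add the absolute areas under v-t.
0–1 s: |3| × 1 = 3 cm
1–7 s: |-6| × 6 = 36 cm
7–11 s: |6| × 4 = 24 cm
11–14 s: |-10| × 3 = 30 cm
Total distance = 93 cm

93 cm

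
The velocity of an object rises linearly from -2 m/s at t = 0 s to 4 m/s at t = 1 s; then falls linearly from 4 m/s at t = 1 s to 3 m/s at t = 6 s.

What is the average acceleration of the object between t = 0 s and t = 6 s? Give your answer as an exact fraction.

Average acceleration = Δv/Δt = (3 − -2)/(6 − 0) = 5/6 m/s².

5/6 m/s²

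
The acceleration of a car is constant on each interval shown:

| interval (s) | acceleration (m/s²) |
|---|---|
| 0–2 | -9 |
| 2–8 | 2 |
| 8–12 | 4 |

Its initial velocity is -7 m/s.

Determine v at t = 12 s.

3 m/s

Δv equals the area under the a-t graph; then v = v₀ + Δv.
0–2 s: -9 × 2 = -18 m/s
2–8 s: 2 × 6 = 12 m/s
8–12 s: 4 × 4 = 16 m/s
Δv = 10 m/s, so v(12) = -7 + (10) = 3 m/s.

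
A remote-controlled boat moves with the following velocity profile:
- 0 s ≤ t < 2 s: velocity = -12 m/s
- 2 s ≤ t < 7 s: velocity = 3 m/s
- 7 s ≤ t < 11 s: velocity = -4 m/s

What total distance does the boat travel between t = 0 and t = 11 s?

Total distance travelled is ∫|v| dt — sum the magnitudes of each area piece.
0–2 s: |-12| × 2 = 24 m
2–7 s: |3| × 5 = 15 m
7–11 s: |-4| × 4 = 16 m
Total distance = 55 m

55 m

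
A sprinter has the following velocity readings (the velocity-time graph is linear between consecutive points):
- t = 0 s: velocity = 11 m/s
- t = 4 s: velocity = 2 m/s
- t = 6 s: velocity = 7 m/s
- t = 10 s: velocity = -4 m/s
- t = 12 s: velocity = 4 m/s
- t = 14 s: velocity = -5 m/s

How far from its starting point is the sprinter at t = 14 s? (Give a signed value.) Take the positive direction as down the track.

40 m

Net displacement equals the area under the velocity-time graph (areas below the axis count negative).
0–4 s: ½(11 + 2)(4) = 26 m
4–6 s: ½(2 + 7)(2) = 9 m
6–10 s: ½(7 + -4)(4) = 6 m
10–12 s: ½(-4 + 4)(2) = 0 m
12–14 s: ½(4 + -5)(2) = -1 m
Net displacement = 40 m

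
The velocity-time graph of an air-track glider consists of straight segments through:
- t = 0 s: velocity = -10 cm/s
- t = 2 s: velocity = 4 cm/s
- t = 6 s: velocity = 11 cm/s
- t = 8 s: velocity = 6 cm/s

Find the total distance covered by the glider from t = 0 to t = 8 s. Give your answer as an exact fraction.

Distance (not displacement) is the total path length: add the absolute areas under v-t.
0–2 s: v = 0 at t = 10/7 s; triangle areas 50/7 + 8/7 = 58/7 cm
2–6 s: |½(4 + 11)(4)| = 30 cm
6–8 s: |½(11 + 6)(2)| = 17 cm
Total distance = 387/7 cm

387/7 cm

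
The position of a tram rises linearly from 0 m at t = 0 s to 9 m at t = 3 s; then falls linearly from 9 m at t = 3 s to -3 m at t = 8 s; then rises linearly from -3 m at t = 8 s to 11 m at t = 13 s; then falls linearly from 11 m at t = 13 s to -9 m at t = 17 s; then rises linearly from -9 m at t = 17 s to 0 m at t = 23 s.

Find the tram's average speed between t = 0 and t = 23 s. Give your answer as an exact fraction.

64/23 m/s

Average speed = (total path length)/(elapsed time); on a piecewise-linear x-t graph the path length is Σ|Δx|.
0–3 s: |Δx| = |9 − 0| = 9 m
3–8 s: |Δx| = |-3 − 9| = 12 m
8–13 s: |Δx| = |11 − -3| = 14 m
13–17 s: |Δx| = |-9 − 11| = 20 m
17–23 s: |Δx| = |0 − -9| = 9 m
Total path = 64 m; average speed = 64/23 = 64/23 m/s.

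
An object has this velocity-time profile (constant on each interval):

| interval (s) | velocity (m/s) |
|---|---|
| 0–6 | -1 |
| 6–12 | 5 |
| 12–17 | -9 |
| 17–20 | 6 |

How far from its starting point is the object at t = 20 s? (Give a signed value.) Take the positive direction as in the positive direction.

Net displacement equals the area under the velocity-time graph (areas below the axis count negative).
0–6 s: -1 × 6 = -6 m
6–12 s: 5 × 6 = 30 m
12–17 s: -9 × 5 = -45 m
17–20 s: 6 × 3 = 18 m
Net displacement = -3 m

-3 m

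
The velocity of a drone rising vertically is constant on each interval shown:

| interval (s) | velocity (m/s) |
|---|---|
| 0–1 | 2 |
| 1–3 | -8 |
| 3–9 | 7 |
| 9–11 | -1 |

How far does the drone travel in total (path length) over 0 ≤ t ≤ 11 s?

Total distance travelled is ∫|v| dt — sum the magnitudes of each area piece.
0–1 s: |2| × 1 = 2 m
1–3 s: |-8| × 2 = 16 m
3–9 s: |7| × 6 = 42 m
9–11 s: |-1| × 2 = 2 m
Total distance = 62 m

62 m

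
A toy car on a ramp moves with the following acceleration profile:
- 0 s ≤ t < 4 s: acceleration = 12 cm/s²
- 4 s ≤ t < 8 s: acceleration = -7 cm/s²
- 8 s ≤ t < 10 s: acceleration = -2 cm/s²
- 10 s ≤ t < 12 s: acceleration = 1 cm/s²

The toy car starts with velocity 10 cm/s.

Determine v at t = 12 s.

Δv equals the area under the a-t graph; then v = v₀ + Δv.
0–4 s: 12 × 4 = 48 cm/s
4–8 s: -7 × 4 = -28 cm/s
8–10 s: -2 × 2 = -4 cm/s
10–12 s: 1 × 2 = 2 cm/s
Δv = 18 cm/s, so v(12) = 10 + (18) = 28 cm/s.

28 cm/s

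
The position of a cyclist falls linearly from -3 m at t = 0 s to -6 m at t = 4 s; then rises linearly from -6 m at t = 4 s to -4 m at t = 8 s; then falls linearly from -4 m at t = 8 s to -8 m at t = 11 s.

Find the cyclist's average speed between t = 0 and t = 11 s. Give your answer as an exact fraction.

9/11 m/s

Average speed = (total path length)/(elapsed time); on a piecewise-linear x-t graph the path length is Σ|Δx|.
0–4 s: |Δx| = |-6 − -3| = 3 m
4–8 s: |Δx| = |-4 − -6| = 2 m
8–11 s: |Δx| = |-8 − -4| = 4 m
Total path = 9 m; average speed = 9/11 = 9/11 m/s.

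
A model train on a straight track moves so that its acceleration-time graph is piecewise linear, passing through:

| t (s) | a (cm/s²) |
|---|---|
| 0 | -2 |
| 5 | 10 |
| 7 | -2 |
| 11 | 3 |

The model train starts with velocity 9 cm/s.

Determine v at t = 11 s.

Δv equals the area under the a-t graph; then v = v₀ + Δv.
0–5 s: ½(-2 + 10)(5) = 20 cm/s
5–7 s: ½(10 + -2)(2) = 8 cm/s
7–11 s: ½(-2 + 3)(4) = 2 cm/s
Δv = 30 cm/s, so v(11) = 9 + (30) = 39 cm/s.

39 cm/s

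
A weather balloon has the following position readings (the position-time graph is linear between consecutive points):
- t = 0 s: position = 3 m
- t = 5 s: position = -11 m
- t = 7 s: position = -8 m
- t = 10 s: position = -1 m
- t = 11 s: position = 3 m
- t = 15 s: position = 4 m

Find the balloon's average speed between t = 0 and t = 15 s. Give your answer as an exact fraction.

Average speed = (total path length)/(elapsed time); on a piecewise-linear x-t graph the path length is Σ|Δx|.
0–5 s: |Δx| = |-11 − 3| = 14 m
5–7 s: |Δx| = |-8 − -11| = 3 m
7–10 s: |Δx| = |-1 − -8| = 7 m
10–11 s: |Δx| = |3 − -1| = 4 m
11–15 s: |Δx| = |4 − 3| = 1 m
Total path = 29 m; average speed = 29/15 = 29/15 m/s.

29/15 m/s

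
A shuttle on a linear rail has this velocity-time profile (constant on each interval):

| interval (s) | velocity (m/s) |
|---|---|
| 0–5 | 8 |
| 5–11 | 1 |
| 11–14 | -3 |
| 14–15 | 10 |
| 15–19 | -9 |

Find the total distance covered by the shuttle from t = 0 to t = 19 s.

101 m

Total distance travelled is ∫|v| dt — sum the magnitudes of each area piece.
0–5 s: |8| × 5 = 40 m
5–11 s: |1| × 6 = 6 m
11–14 s: |-3| × 3 = 9 m
14–15 s: |10| × 1 = 10 m
15–19 s: |-9| × 4 = 36 m
Total distance = 101 m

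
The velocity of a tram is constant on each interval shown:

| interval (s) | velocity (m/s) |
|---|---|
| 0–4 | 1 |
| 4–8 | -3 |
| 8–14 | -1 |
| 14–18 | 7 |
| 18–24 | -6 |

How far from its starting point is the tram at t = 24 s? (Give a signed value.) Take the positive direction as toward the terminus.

Net displacement equals the area under the velocity-time graph (areas below the axis count negative).
0–4 s: 1 × 4 = 4 m
4–8 s: -3 × 4 = -12 m
8–14 s: -1 × 6 = -6 m
14–18 s: 7 × 4 = 28 m
18–24 s: -6 × 6 = -36 m
Net displacement = -22 m

-22 m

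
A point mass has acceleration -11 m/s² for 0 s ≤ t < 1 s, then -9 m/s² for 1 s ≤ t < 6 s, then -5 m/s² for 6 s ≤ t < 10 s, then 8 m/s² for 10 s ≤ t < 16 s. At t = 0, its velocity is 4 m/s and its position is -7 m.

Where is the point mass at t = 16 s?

-692 m

On each constant-a segment, Δv = aΔt and Δx = v₀Δt + ½aΔt²; chain segment to segment.
0–1 s: v starts 4 m/s; Δx = 4·1 + ½·-11·1² = -1.5 m; v ends -7 m/s.
1–6 s: v starts -7 m/s; Δx = -7·5 + ½·-9·5² = -147.5 m; v ends -52 m/s.
6–10 s: v starts -52 m/s; Δx = -52·4 + ½·-5·4² = -248 m; v ends -72 m/s.
10–16 s: v starts -72 m/s; Δx = -72·6 + ½·8·6² = -288 m; v ends -24 m/s.
x(16) = -7 + Σ Δx = -692 m.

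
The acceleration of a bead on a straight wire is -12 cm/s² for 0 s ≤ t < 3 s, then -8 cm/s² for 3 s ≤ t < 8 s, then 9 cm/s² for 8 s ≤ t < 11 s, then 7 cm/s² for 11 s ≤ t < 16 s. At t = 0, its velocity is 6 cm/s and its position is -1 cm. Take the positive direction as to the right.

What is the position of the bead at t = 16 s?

-584 cm

On each constant-a segment, Δv = aΔt and Δx = v₀Δt + ½aΔt²; chain segment to segment.
0–3 s: v starts 6 cm/s; Δx = 6·3 + ½·-12·3² = -36 cm; v ends -30 cm/s.
3–8 s: v starts -30 cm/s; Δx = -30·5 + ½·-8·5² = -250 cm; v ends -70 cm/s.
8–11 s: v starts -70 cm/s; Δx = -70·3 + ½·9·3² = -169.5 cm; v ends -43 cm/s.
11–16 s: v starts -43 cm/s; Δx = -43·5 + ½·7·5² = -127.5 cm; v ends -8 cm/s.
x(16) = -1 + Σ Δx = -584 cm.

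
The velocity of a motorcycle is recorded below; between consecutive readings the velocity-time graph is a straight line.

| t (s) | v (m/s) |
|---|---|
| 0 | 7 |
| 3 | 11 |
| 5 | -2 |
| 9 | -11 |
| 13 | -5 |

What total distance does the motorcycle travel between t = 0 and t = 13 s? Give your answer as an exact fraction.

1230/13 m

Distance (not displacement) is the total path length: add the absolute areas under v-t.
0–3 s: |½(7 + 11)(3)| = 27 m
3–5 s: v = 0 at t = 61/13 s; triangle areas 121/13 + 4/13 = 125/13 m
5–9 s: |½(-2 + -11)(4)| = 26 m
9–13 s: |½(-11 + -5)(4)| = 32 m
Total distance = 1230/13 m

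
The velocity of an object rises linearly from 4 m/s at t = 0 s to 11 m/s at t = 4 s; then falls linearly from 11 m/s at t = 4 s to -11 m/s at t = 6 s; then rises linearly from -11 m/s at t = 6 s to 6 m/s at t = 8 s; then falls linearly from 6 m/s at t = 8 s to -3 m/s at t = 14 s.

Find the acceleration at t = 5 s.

-11 m/s²

Acceleration is the slope of the v-t graph on 4–6 s: (-11 − 11)/(6 − 4) = -11 m/s².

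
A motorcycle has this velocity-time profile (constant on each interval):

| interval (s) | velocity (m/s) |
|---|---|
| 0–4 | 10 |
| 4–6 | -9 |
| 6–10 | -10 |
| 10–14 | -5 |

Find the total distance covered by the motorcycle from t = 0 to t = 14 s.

118 m

Distance (not displacement) is the total path length: add the absolute areas under v-t.
0–4 s: |10| × 4 = 40 m
4–6 s: |-9| × 2 = 18 m
6–10 s: |-10| × 4 = 40 m
10–14 s: |-5| × 4 = 20 m
Total distance = 118 m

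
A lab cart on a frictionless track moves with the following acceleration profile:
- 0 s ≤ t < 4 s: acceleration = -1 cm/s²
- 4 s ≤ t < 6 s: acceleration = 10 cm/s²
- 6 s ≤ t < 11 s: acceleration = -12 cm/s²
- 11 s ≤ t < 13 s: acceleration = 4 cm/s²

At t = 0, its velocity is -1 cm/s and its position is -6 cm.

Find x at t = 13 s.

-165 cm

On each constant-a segment, Δv = aΔt and Δx = v₀Δt + ½aΔt²; chain segment to segment.
0–4 s: v starts -1 cm/s; Δx = -1·4 + ½·-1·4² = -12 cm; v ends -5 cm/s.
4–6 s: v starts -5 cm/s; Δx = -5·2 + ½·10·2² = 10 cm; v ends 15 cm/s.
6–11 s: v starts 15 cm/s; Δx = 15·5 + ½·-12·5² = -75 cm; v ends -45 cm/s.
11–13 s: v starts -45 cm/s; Δx = -45·2 + ½·4·2² = -82 cm; v ends -37 cm/s.
x(13) = -6 + Σ Δx = -165 cm.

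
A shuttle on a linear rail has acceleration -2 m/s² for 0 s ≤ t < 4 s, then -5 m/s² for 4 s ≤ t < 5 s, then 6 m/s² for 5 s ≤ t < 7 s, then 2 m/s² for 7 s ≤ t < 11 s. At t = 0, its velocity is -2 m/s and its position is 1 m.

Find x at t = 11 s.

-49.5 m

On each constant-a segment, Δv = aΔt and Δx = v₀Δt + ½aΔt²; chain segment to segment.
0–4 s: v starts -2 m/s; Δx = -2·4 + ½·-2·4² = -24 m; v ends -10 m/s.
4–5 s: v starts -10 m/s; Δx = -10·1 + ½·-5·1² = -12.5 m; v ends -15 m/s.
5–7 s: v starts -15 m/s; Δx = -15·2 + ½·6·2² = -18 m; v ends -3 m/s.
7–11 s: v starts -3 m/s; Δx = -3·4 + ½·2·4² = 4 m; v ends 5 m/s.
x(11) = 1 + Σ Δx = -49.5 m.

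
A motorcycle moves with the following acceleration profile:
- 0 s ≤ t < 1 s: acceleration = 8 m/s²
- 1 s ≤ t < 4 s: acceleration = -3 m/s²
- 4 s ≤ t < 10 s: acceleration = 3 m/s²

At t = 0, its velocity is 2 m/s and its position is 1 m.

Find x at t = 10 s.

On each constant-a segment, Δv = aΔt and Δx = v₀Δt + ½aΔt²; chain segment to segment.
0–1 s: v starts 2 m/s; Δx = 2·1 + ½·8·1² = 6 m; v ends 10 m/s.
1–4 s: v starts 10 m/s; Δx = 10·3 + ½·-3·3² = 16.5 m; v ends 1 m/s.
4–10 s: v starts 1 m/s; Δx = 1·6 + ½·3·6² = 60 m; v ends 19 m/s.
x(10) = 1 + Σ Δx = 83.5 m.

83.5 m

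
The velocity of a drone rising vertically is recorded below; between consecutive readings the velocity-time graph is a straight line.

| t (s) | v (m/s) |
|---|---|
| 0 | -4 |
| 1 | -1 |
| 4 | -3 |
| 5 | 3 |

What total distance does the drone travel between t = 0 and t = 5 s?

10 m

Total distance travelled is ∫|v| dt — sum the magnitudes of each area piece.
0–1 s: |½(-4 + -1)(1)| = 2.5 m
1–4 s: |½(-1 + -3)(3)| = 6 m
4–5 s: v = 0 at t = 4.5 s; triangle areas 0.75 + 0.75 = 1.5 m
Total distance = 10 m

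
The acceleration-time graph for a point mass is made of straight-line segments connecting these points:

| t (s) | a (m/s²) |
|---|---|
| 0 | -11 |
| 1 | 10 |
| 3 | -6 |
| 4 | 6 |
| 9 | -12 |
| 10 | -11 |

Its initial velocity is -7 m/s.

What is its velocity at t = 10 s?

-30 m/s

Δv equals the area under the a-t graph; then v = v₀ + Δv.
0–1 s: ½(-11 + 10)(1) = -0.5 m/s
1–3 s: ½(10 + -6)(2) = 4 m/s
3–4 s: ½(-6 + 6)(1) = 0 m/s
4–9 s: ½(6 + -12)(5) = -15 m/s
9–10 s: ½(-12 + -11)(1) = -11.5 m/s
Δv = -23 m/s, so v(10) = -7 + (-23) = -30 m/s.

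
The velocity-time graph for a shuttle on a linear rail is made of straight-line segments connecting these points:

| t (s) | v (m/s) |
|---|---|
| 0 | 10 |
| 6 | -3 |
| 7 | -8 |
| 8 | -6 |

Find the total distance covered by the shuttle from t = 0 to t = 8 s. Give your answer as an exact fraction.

979/26 m

Distance (not displacement) is the total path length: add the absolute areas under v-t.
0–6 s: v = 0 at t = 60/13 s; triangle areas 300/13 + 27/13 = 327/13 m
6–7 s: |½(-3 + -8)(1)| = 5.5 m
7–8 s: |½(-8 + -6)(1)| = 7 m
Total distance = 979/26 m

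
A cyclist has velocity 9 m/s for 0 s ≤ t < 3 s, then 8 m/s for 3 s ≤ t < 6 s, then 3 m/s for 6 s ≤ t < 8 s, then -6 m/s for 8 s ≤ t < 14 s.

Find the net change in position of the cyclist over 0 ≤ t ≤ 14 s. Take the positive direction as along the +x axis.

Net displacement equals the area under the velocity-time graph (areas below the axis count negative).
0–3 s: 9 × 3 = 27 m
3–6 s: 8 × 3 = 24 m
6–8 s: 3 × 2 = 6 m
8–14 s: -6 × 6 = -36 m
Net displacement = 21 m

21 m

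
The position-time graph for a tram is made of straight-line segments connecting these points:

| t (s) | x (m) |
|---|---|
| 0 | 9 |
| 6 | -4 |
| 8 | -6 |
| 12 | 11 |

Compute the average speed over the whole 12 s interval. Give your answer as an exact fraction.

8/3 m/s

Average speed = (total path length)/(elapsed time); on a piecewise-linear x-t graph the path length is Σ|Δx|.
0–6 s: |Δx| = |-4 − 9| = 13 m
6–8 s: |Δx| = |-6 − -4| = 2 m
8–12 s: |Δx| = |11 − -6| = 17 m
Total path = 32 m; average speed = 32/12 = 8/3 m/s.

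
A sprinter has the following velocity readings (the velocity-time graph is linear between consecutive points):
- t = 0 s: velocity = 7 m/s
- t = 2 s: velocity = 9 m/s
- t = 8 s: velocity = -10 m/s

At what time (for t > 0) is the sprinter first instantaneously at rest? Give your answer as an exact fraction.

t = 92/19 s

v changes sign on 2–8 s (from 9 to -10); the graph is linear there, so v = 0 at t = 2 + (-9)·(8 − 2)/(-10 − 9) = 92/19 s.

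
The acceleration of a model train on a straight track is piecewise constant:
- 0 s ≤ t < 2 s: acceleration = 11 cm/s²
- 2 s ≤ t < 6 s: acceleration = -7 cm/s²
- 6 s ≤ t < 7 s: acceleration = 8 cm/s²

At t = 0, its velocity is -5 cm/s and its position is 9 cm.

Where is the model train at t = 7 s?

On each constant-a segment, Δv = aΔt and Δx = v₀Δt + ½aΔt²; chain segment to segment.
0–2 s: v starts -5 cm/s; Δx = -5·2 + ½·11·2² = 12 cm; v ends 17 cm/s.
2–6 s: v starts 17 cm/s; Δx = 17·4 + ½·-7·4² = 12 cm; v ends -11 cm/s.
6–7 s: v starts -11 cm/s; Δx = -11·1 + ½·8·1² = -7 cm; v ends -3 cm/s.
x(7) = 9 + Σ Δx = 26 cm.

26 cm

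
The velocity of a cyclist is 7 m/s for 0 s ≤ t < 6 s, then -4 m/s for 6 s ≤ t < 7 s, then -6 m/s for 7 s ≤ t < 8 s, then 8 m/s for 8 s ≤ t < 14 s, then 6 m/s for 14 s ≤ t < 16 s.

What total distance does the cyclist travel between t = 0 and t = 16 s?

Distance (not displacement) is the total path length: add the absolute areas under v-t.
0–6 s: |7| × 6 = 42 m
6–7 s: |-4| × 1 = 4 m
7–8 s: |-6| × 1 = 6 m
8–14 s: |8| × 6 = 48 m
14–16 s: |6| × 2 = 12 m
Total distance = 112 m

112 m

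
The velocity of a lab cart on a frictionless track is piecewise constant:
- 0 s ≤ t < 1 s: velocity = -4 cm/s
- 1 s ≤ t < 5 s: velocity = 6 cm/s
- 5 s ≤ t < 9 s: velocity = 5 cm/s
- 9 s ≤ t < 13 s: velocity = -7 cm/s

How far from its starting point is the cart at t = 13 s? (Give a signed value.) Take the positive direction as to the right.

Displacement is the signed area under the v-t curve.
0–1 s: -4 × 1 = -4 cm
1–5 s: 6 × 4 = 24 cm
5–9 s: 5 × 4 = 20 cm
9–13 s: -7 × 4 = -28 cm
Net displacement = 12 cm

12 cm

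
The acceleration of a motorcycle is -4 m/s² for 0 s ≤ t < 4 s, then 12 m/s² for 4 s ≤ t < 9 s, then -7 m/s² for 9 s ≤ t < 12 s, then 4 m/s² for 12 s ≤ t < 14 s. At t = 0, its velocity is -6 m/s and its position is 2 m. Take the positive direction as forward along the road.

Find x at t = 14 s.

110.5 m

On each constant-a segment, Δv = aΔt and Δx = v₀Δt + ½aΔt²; chain segment to segment.
0–4 s: v starts -6 m/s; Δx = -6·4 + ½·-4·4² = -56 m; v ends -22 m/s.
4–9 s: v starts -22 m/s; Δx = -22·5 + ½·12·5² = 40 m; v ends 38 m/s.
9–12 s: v starts 38 m/s; Δx = 38·3 + ½·-7·3² = 82.5 m; v ends 17 m/s.
12–14 s: v starts 17 m/s; Δx = 17·2 + ½·4·2² = 42 m; v ends 25 m/s.
x(14) = 2 + Σ Δx = 110.5 m.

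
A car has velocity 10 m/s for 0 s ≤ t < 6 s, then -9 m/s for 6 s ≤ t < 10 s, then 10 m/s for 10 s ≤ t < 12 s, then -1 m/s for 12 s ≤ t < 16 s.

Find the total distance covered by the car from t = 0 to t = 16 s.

120 m

Total distance travelled is ∫|v| dt — sum the magnitudes of each area piece.
0–6 s: |10| × 6 = 60 m
6–10 s: |-9| × 4 = 36 m
10–12 s: |10| × 2 = 20 m
12–16 s: |-1| × 4 = 4 m
Total distance = 120 m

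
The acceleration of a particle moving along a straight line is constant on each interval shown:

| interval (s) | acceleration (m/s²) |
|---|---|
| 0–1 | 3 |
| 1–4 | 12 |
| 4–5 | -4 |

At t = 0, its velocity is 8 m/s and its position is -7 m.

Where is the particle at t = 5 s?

134.5 m

On each constant-a segment, Δv = aΔt and Δx = v₀Δt + ½aΔt²; chain segment to segment.
0–1 s: v starts 8 m/s; Δx = 8·1 + ½·3·1² = 9.5 m; v ends 11 m/s.
1–4 s: v starts 11 m/s; Δx = 11·3 + ½·12·3² = 87 m; v ends 47 m/s.
4–5 s: v starts 47 m/s; Δx = 47·1 + ½·-4·1² = 45 m; v ends 43 m/s.
x(5) = -7 + Σ Δx = 134.5 m.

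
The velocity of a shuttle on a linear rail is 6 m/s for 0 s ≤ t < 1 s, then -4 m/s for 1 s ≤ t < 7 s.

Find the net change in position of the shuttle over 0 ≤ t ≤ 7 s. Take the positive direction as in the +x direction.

-18 m

Net displacement equals the area under the velocity-time graph (areas below the axis count negative).
0–1 s: 6 × 1 = 6 m
1–7 s: -4 × 6 = -24 m
Net displacement = -18 m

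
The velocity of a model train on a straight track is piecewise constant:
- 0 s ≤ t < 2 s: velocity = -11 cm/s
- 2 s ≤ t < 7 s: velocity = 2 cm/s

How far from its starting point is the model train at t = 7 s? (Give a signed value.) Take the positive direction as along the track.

Displacement is the signed area under the v-t curve.
0–2 s: -11 × 2 = -22 cm
2–7 s: 2 × 5 = 10 cm
Net displacement = -12 cm

-12 cm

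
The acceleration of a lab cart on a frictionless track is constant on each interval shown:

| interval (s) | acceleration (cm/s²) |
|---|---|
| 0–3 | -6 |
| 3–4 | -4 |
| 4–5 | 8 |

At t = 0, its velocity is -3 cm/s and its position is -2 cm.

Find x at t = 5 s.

On each constant-a segment, Δv = aΔt and Δx = v₀Δt + ½aΔt²; chain segment to segment.
0–3 s: v starts -3 cm/s; Δx = -3·3 + ½·-6·3² = -36 cm; v ends -21 cm/s.
3–4 s: v starts -21 cm/s; Δx = -21·1 + ½·-4·1² = -23 cm; v ends -25 cm/s.
4–5 s: v starts -25 cm/s; Δx = -25·1 + ½·8·1² = -21 cm; v ends -17 cm/s.
x(5) = -2 + Σ Δx = -82 cm.

-82 cm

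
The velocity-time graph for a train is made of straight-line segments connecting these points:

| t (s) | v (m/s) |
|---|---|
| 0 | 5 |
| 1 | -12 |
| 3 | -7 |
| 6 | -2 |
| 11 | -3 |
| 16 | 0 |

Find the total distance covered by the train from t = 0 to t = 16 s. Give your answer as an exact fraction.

Total distance travelled is ∫|v| dt — sum the magnitudes of each area piece.
0–1 s: v = 0 at t = 5/17 s; triangle areas 25/34 + 72/17 = 169/34 m
1–3 s: |½(-12 + -7)(2)| = 19 m
3–6 s: |½(-7 + -2)(3)| = 13.5 m
6–11 s: |½(-2 + -3)(5)| = 12.5 m
11–16 s: |½(-3 + 0)(5)| = 7.5 m
Total distance = 977/17 m

977/17 m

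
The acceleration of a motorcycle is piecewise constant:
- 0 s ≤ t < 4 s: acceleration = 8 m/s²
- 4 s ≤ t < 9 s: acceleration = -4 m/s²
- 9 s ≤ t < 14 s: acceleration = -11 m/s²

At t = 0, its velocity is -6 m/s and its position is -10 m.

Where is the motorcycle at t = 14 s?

2.5 m

On each constant-a segment, Δv = aΔt and Δx = v₀Δt + ½aΔt²; chain segment to segment.
0–4 s: v starts -6 m/s; Δx = -6·4 + ½·8·4² = 40 m; v ends 26 m/s.
4–9 s: v starts 26 m/s; Δx = 26·5 + ½·-4·5² = 80 m; v ends 6 m/s.
9–14 s: v starts 6 m/s; Δx = 6·5 + ½·-11·5² = -107.5 m; v ends -49 m/s.
x(14) = -10 + Σ Δx = 2.5 m.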